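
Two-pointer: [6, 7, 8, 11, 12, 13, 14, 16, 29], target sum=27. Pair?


Two pointers: lo=0, hi=8
Found pair: (11, 16) summing to 27


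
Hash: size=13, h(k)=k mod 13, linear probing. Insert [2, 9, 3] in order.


Insertions: 2->slot 2; 9->slot 9; 3->slot 3
Table: [None, None, 2, 3, None, None, None, None, None, 9, None, None, None]


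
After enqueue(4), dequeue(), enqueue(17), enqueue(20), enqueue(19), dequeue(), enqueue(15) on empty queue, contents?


enqueue(4) -> [4]
dequeue() returns 4 -> []
enqueue(17) -> [17]
enqueue(20) -> [17, 20]
enqueue(19) -> [17, 20, 19]
dequeue() returns 17 -> [20, 19]
enqueue(15) -> [20, 19, 15]
Final queue (front to back): [20, 19, 15]


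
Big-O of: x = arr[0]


Analysis: constant-time operation, no loop
Complexity: O(1)


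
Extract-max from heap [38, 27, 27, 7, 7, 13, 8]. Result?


Max = 38
Replace root with last, heapify down
Resulting heap: [27, 8, 27, 7, 7, 13]


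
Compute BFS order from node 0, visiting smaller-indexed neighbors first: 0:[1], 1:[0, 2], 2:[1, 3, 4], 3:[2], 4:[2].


BFS queue: start with [0]
Visit order: [0, 1, 2, 3, 4]


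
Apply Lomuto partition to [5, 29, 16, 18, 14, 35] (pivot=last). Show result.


Elements <= 35 go left of pivot.
Result: [5, 29, 16, 18, 14, 35], pivot at index 5


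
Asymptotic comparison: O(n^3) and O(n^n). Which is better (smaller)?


cubic grows slower than n^n
O(n^3) is asymptotically smaller; O(n^n) grows faster


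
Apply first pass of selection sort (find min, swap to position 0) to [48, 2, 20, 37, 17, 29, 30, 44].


After one pass: [2, 48, 20, 37, 17, 29, 30, 44]


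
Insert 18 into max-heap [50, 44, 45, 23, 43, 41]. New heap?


Append 18: [50, 44, 45, 23, 43, 41, 18]
Bubble up: no swaps needed
Result: [50, 44, 45, 23, 43, 41, 18]


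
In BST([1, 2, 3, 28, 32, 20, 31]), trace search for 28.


BST root = 1
Search for 28: compare at each node
Path: [1, 2, 3, 28]


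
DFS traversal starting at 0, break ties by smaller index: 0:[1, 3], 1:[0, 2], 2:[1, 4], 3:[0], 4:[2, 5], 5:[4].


DFS stack-based: start with [0]
Visit order: [0, 1, 2, 4, 5, 3]


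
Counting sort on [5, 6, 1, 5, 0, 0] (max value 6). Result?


Count array: [2, 1, 0, 0, 0, 2, 1]
Reconstruct: [0, 0, 1, 5, 5, 6]


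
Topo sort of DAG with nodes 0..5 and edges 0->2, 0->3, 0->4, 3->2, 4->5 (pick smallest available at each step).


Kahn's algorithm, process smallest node first
Order: [0, 1, 3, 2, 4, 5]


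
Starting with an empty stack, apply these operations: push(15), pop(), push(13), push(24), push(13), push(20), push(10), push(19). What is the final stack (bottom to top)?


push(15) -> [15]
pop() returns 15 -> []
push(13) -> [13]
push(24) -> [13, 24]
push(13) -> [13, 24, 13]
push(20) -> [13, 24, 13, 20]
push(10) -> [13, 24, 13, 20, 10]
push(19) -> [13, 24, 13, 20, 10, 19]
Final stack (bottom to top): [13, 24, 13, 20, 10, 19]


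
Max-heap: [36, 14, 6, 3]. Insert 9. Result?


Append 9: [36, 14, 6, 3, 9]
Bubble up: no swaps needed
Result: [36, 14, 6, 3, 9]


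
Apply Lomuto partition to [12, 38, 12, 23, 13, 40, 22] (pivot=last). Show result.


Elements <= 22 go left of pivot.
Result: [12, 12, 13, 22, 38, 40, 23], pivot at index 3


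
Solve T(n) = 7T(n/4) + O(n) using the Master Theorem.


a=7, b=4, c=1. log_4(7)=1.404 > c=1. Case 1: O(n^log_b(a)) = O(n^1.404)
Complexity: O(n^1.404)


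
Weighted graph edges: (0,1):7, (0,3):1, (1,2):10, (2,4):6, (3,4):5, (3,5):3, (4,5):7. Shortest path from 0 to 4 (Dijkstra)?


Dijkstra from 0:
Distances: {0: 0, 1: 7, 2: 12, 3: 1, 4: 6, 5: 4}
Shortest distance to 4 = 6, path = [0, 3, 4]


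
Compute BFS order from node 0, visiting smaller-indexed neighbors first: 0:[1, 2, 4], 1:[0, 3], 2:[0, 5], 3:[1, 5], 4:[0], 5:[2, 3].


BFS queue: start with [0]
Visit order: [0, 1, 2, 4, 3, 5]


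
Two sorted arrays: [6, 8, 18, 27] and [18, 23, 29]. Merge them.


Compare heads, take smaller each step.
Merged: [6, 8, 18, 18, 23, 27, 29]


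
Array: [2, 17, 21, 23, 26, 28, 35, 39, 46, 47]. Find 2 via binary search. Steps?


Search for 2:
[0,9] mid=4 arr[4]=26
[0,3] mid=1 arr[1]=17
[0,0] mid=0 arr[0]=2
Total: 3 comparisons


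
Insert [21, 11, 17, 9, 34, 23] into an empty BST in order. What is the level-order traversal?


Root = 21; build tree by BST insertion.
Level-Order traversal: [21, 11, 34, 9, 17, 23]


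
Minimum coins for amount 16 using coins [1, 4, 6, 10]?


dp[0]=0; dp[i]=1+min(dp[i-c] for c in coins)
...dp[11]=2, dp[12]=2, dp[13]=3, dp[14]=2, dp[15]=3, dp[16]=2
Minimum coins for 16 = 2


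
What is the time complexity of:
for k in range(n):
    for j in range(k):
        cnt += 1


Per nesting level: O(n) * O(n) [triangular over k] = O(n^2)
Complexity: O(n^2)


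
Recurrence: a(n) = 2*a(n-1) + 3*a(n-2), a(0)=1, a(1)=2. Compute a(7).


Build bottom-up:
...a(5)=182, a(6)=547, a(7)=2*547+3*182=1640


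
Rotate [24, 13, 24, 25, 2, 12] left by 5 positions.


Left rotate by 5: [12, 24, 13, 24, 25, 2]


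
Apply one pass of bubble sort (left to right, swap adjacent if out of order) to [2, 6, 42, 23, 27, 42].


After one pass: [2, 6, 23, 27, 42, 42]


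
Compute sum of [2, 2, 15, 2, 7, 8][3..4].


Prefix sums: [0, 2, 4, 19, 21, 28, 36]
Sum[3..4] = prefix[5] - prefix[3] = 28 - 19 = 9


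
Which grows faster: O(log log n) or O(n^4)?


double-logarithmic grows slower than quartic
O(log log n) is asymptotically smaller; O(n^4) grows faster


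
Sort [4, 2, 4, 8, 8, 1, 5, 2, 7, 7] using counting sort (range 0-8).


Count array: [0, 1, 2, 0, 2, 1, 0, 2, 2]
Reconstruct: [1, 2, 2, 4, 4, 5, 7, 7, 8, 8]


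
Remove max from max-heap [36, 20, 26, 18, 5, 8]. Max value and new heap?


Max = 36
Replace root with last, heapify down
Resulting heap: [26, 20, 8, 18, 5]


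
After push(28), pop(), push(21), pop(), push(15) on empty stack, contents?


push(28) -> [28]
pop() returns 28 -> []
push(21) -> [21]
pop() returns 21 -> []
push(15) -> [15]
Final stack (bottom to top): [15]


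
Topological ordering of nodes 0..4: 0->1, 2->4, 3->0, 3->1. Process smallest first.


Kahn's algorithm, process smallest node first
Order: [2, 3, 0, 1, 4]


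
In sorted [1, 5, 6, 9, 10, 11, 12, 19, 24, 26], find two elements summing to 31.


Two pointers: lo=0, hi=9
Found pair: (5, 26) summing to 31


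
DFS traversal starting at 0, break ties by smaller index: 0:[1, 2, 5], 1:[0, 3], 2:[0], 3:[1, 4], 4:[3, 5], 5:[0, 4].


DFS stack-based: start with [0]
Visit order: [0, 1, 3, 4, 5, 2]


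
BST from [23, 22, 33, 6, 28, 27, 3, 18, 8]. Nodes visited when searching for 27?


BST root = 23
Search for 27: compare at each node
Path: [23, 33, 28, 27]


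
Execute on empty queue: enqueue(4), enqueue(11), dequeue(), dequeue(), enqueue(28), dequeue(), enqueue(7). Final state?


enqueue(4) -> [4]
enqueue(11) -> [4, 11]
dequeue() returns 4 -> [11]
dequeue() returns 11 -> []
enqueue(28) -> [28]
dequeue() returns 28 -> []
enqueue(7) -> [7]
Final queue (front to back): [7]


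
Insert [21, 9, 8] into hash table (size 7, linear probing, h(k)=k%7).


Insertions: 21->slot 0; 9->slot 2; 8->slot 1
Table: [21, 8, 9, None, None, None, None]


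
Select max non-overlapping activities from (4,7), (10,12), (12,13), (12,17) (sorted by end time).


Greedy: pick earliest-ending, then skip overlaps.
Selected (3 activities): [(4, 7), (10, 12), (12, 13)]


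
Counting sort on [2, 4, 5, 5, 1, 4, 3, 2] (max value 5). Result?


Count array: [0, 1, 2, 1, 2, 2]
Reconstruct: [1, 2, 2, 3, 4, 4, 5, 5]


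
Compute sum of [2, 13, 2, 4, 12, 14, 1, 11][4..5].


Prefix sums: [0, 2, 15, 17, 21, 33, 47, 48, 59]
Sum[4..5] = prefix[6] - prefix[4] = 47 - 21 = 26


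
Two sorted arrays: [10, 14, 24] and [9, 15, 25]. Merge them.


Compare heads, take smaller each step.
Merged: [9, 10, 14, 15, 24, 25]


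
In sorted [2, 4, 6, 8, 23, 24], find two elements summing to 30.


Two pointers: lo=0, hi=5
Found pair: (6, 24) summing to 30


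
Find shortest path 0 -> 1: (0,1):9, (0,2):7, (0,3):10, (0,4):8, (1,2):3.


Dijkstra from 0:
Distances: {0: 0, 1: 9, 2: 7, 3: 10, 4: 8}
Shortest distance to 1 = 9, path = [0, 1]


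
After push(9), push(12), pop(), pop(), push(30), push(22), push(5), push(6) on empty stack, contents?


push(9) -> [9]
push(12) -> [9, 12]
pop() returns 12 -> [9]
pop() returns 9 -> []
push(30) -> [30]
push(22) -> [30, 22]
push(5) -> [30, 22, 5]
push(6) -> [30, 22, 5, 6]
Final stack (bottom to top): [30, 22, 5, 6]


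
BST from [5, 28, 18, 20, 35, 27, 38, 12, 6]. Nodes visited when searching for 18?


BST root = 5
Search for 18: compare at each node
Path: [5, 28, 18]


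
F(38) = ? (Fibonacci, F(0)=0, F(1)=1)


F(n)=F(n-1)+F(n-2)
...F(36)=14930352, F(37)=24157817, F(38)=39088169


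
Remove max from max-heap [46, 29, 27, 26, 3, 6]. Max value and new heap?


Max = 46
Replace root with last, heapify down
Resulting heap: [29, 26, 27, 6, 3]


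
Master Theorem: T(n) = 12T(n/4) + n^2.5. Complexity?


a=12, b=4, c=2.5. log_4(12)=1.792 < c=2.5. Case 3: O(n^c) = O(n^2.500)
Complexity: O(n^2.500)


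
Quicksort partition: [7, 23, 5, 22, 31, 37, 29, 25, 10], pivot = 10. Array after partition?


Elements <= 10 go left of pivot.
Result: [7, 5, 10, 22, 31, 37, 29, 25, 23], pivot at index 2


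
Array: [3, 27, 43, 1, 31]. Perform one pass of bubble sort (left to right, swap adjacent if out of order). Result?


After one pass: [3, 27, 1, 31, 43]


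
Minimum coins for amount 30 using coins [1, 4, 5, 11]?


dp[0]=0; dp[i]=1+min(dp[i-c] for c in coins)
...dp[25]=4, dp[26]=3, dp[27]=3, dp[28]=4, dp[29]=5, dp[30]=4
Minimum coins for 30 = 4


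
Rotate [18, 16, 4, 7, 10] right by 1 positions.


Right rotate by 1: [10, 18, 16, 4, 7]


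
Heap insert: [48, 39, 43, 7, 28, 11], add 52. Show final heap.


Append 52: [48, 39, 43, 7, 28, 11, 52]
Bubble up: swap idx 6(52) with idx 2(43); swap idx 2(52) with idx 0(48)
Result: [52, 39, 48, 7, 28, 11, 43]


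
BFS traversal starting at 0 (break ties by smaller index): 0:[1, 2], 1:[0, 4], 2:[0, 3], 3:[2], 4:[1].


BFS queue: start with [0]
Visit order: [0, 1, 2, 4, 3]


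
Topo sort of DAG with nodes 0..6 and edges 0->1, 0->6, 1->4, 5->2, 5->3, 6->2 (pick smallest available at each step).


Kahn's algorithm, process smallest node first
Order: [0, 1, 4, 5, 3, 6, 2]


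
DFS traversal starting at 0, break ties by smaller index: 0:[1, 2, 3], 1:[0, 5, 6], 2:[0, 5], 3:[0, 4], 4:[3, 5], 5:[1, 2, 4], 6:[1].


DFS stack-based: start with [0]
Visit order: [0, 1, 5, 2, 4, 3, 6]


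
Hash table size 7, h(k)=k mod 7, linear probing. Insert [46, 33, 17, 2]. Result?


Insertions: 46->slot 4; 33->slot 5; 17->slot 3; 2->slot 2
Table: [None, None, 2, 17, 46, 33, None]


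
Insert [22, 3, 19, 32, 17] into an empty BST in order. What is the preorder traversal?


Root = 22; build tree by BST insertion.
Preorder traversal: [22, 3, 19, 17, 32]


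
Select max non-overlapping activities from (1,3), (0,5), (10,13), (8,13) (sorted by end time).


Greedy: pick earliest-ending, then skip overlaps.
Selected (2 activities): [(1, 3), (10, 13)]


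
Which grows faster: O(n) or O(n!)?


linear grows slower than factorial
O(n) is asymptotically smaller; O(n!) grows faster


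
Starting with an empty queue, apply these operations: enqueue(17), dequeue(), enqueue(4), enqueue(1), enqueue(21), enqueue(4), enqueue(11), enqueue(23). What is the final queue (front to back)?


enqueue(17) -> [17]
dequeue() returns 17 -> []
enqueue(4) -> [4]
enqueue(1) -> [4, 1]
enqueue(21) -> [4, 1, 21]
enqueue(4) -> [4, 1, 21, 4]
enqueue(11) -> [4, 1, 21, 4, 11]
enqueue(23) -> [4, 1, 21, 4, 11, 23]
Final queue (front to back): [4, 1, 21, 4, 11, 23]


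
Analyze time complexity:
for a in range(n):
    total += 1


Per nesting level: O(n) = O(n)
Complexity: O(n)


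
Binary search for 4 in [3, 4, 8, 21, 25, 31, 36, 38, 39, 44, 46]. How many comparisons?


Search for 4:
[0,10] mid=5 arr[5]=31
[0,4] mid=2 arr[2]=8
[0,1] mid=0 arr[0]=3
[1,1] mid=1 arr[1]=4
Total: 4 comparisons


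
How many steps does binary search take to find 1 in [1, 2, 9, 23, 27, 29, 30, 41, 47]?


Search for 1:
[0,8] mid=4 arr[4]=27
[0,3] mid=1 arr[1]=2
[0,0] mid=0 arr[0]=1
Total: 3 comparisons


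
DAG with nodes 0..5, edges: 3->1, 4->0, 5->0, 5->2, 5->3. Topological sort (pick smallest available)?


Kahn's algorithm, process smallest node first
Order: [4, 5, 0, 2, 3, 1]


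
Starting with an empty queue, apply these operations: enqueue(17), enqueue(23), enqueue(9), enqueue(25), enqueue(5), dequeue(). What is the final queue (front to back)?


enqueue(17) -> [17]
enqueue(23) -> [17, 23]
enqueue(9) -> [17, 23, 9]
enqueue(25) -> [17, 23, 9, 25]
enqueue(5) -> [17, 23, 9, 25, 5]
dequeue() returns 17 -> [23, 9, 25, 5]
Final queue (front to back): [23, 9, 25, 5]


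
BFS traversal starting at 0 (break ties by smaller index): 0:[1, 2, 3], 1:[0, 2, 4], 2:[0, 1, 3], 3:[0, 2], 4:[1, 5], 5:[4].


BFS queue: start with [0]
Visit order: [0, 1, 2, 3, 4, 5]


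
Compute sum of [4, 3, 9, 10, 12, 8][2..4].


Prefix sums: [0, 4, 7, 16, 26, 38, 46]
Sum[2..4] = prefix[5] - prefix[2] = 38 - 7 = 31


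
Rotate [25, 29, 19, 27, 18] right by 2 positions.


Right rotate by 2: [27, 18, 25, 29, 19]


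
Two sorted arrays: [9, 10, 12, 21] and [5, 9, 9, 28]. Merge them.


Compare heads, take smaller each step.
Merged: [5, 9, 9, 9, 10, 12, 21, 28]


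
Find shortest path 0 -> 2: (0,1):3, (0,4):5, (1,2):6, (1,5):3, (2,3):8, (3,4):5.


Dijkstra from 0:
Distances: {0: 0, 1: 3, 2: 9, 3: 10, 4: 5, 5: 6}
Shortest distance to 2 = 9, path = [0, 1, 2]


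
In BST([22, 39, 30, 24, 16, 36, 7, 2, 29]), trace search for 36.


BST root = 22
Search for 36: compare at each node
Path: [22, 39, 30, 36]


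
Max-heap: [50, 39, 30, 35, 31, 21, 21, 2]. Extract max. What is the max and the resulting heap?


Max = 50
Replace root with last, heapify down
Resulting heap: [39, 35, 30, 2, 31, 21, 21]


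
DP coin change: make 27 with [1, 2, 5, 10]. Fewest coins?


dp[0]=0; dp[i]=1+min(dp[i-c] for c in coins)
...dp[22]=3, dp[23]=4, dp[24]=4, dp[25]=3, dp[26]=4, dp[27]=4
Minimum coins for 27 = 4


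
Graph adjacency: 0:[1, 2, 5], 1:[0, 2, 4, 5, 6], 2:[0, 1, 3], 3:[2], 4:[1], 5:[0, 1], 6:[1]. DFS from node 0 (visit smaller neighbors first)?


DFS stack-based: start with [0]
Visit order: [0, 1, 2, 3, 4, 5, 6]


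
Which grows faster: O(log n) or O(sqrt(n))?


logarithmic grows slower than sublinear
O(log n) is asymptotically smaller; O(sqrt(n)) grows faster


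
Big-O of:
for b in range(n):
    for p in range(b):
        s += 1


Per nesting level: O(n) * O(n) [triangular over b] = O(n^2)
Complexity: O(n^2)


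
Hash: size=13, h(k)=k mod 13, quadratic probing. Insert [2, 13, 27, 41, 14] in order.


Insertions: 2->slot 2; 13->slot 0; 27->slot 1; 41->slot 3; 14->slot 5
Table: [13, 27, 2, 41, None, 14, None, None, None, None, None, None, None]


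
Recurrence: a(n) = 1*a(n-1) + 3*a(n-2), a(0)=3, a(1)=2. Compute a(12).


Build bottom-up:
...a(10)=6890, a(11)=15797, a(12)=1*15797+3*6890=36467


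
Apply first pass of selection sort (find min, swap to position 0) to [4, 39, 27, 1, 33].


After one pass: [1, 39, 27, 4, 33]


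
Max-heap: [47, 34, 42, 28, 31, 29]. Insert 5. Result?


Append 5: [47, 34, 42, 28, 31, 29, 5]
Bubble up: no swaps needed
Result: [47, 34, 42, 28, 31, 29, 5]


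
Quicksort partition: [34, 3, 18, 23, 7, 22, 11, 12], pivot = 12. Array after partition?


Elements <= 12 go left of pivot.
Result: [3, 7, 11, 12, 34, 22, 18, 23], pivot at index 3


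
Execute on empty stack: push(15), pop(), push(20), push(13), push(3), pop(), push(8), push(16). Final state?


push(15) -> [15]
pop() returns 15 -> []
push(20) -> [20]
push(13) -> [20, 13]
push(3) -> [20, 13, 3]
pop() returns 3 -> [20, 13]
push(8) -> [20, 13, 8]
push(16) -> [20, 13, 8, 16]
Final stack (bottom to top): [20, 13, 8, 16]


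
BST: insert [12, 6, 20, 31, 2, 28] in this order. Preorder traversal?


Root = 12; build tree by BST insertion.
Preorder traversal: [12, 6, 2, 20, 31, 28]


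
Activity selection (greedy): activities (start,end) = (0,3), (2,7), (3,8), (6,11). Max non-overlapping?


Greedy: pick earliest-ending, then skip overlaps.
Selected (2 activities): [(0, 3), (3, 8)]


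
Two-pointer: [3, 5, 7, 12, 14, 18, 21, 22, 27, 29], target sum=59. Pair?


Two pointers: lo=0, hi=9
No pair sums to 59


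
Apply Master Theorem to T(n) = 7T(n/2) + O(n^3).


a=7, b=2, c=3. log_2(7)=2.807 < c=3. Case 3: O(n^c) = O(n^3)
Complexity: O(n^3)


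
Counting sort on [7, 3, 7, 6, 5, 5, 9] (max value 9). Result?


Count array: [0, 0, 0, 1, 0, 2, 1, 2, 0, 1]
Reconstruct: [3, 5, 5, 6, 7, 7, 9]


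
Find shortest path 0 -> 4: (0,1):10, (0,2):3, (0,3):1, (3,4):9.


Dijkstra from 0:
Distances: {0: 0, 1: 10, 2: 3, 3: 1, 4: 10}
Shortest distance to 4 = 10, path = [0, 3, 4]


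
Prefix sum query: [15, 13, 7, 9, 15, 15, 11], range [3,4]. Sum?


Prefix sums: [0, 15, 28, 35, 44, 59, 74, 85]
Sum[3..4] = prefix[5] - prefix[3] = 59 - 35 = 24


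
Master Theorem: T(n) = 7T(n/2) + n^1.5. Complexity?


a=7, b=2, c=1.5. log_2(7)=2.807 > c=1.5. Case 1: O(n^log_b(a)) = O(n^2.807)
Complexity: O(n^2.807)


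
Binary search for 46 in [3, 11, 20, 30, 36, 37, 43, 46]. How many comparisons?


Search for 46:
[0,7] mid=3 arr[3]=30
[4,7] mid=5 arr[5]=37
[6,7] mid=6 arr[6]=43
[7,7] mid=7 arr[7]=46
Total: 4 comparisons


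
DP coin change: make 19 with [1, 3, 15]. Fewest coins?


dp[0]=0; dp[i]=1+min(dp[i-c] for c in coins)
...dp[14]=6, dp[15]=1, dp[16]=2, dp[17]=3, dp[18]=2, dp[19]=3
Minimum coins for 19 = 3


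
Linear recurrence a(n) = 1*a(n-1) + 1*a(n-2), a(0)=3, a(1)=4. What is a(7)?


Build bottom-up:
...a(5)=29, a(6)=47, a(7)=1*47+1*29=76


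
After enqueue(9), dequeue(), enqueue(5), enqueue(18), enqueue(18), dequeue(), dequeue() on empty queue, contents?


enqueue(9) -> [9]
dequeue() returns 9 -> []
enqueue(5) -> [5]
enqueue(18) -> [5, 18]
enqueue(18) -> [5, 18, 18]
dequeue() returns 5 -> [18, 18]
dequeue() returns 18 -> [18]
Final queue (front to back): [18]


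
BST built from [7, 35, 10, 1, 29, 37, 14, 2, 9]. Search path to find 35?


BST root = 7
Search for 35: compare at each node
Path: [7, 35]


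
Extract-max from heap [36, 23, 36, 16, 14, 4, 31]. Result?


Max = 36
Replace root with last, heapify down
Resulting heap: [36, 23, 31, 16, 14, 4]


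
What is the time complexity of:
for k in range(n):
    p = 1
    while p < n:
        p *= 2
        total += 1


Per nesting level: O(n) * O(log n) = O(n log n)
Complexity: O(n log n)


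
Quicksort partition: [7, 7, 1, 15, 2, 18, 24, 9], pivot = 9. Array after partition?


Elements <= 9 go left of pivot.
Result: [7, 7, 1, 2, 9, 18, 24, 15], pivot at index 4


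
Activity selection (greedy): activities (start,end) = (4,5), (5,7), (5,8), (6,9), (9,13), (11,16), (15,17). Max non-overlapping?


Greedy: pick earliest-ending, then skip overlaps.
Selected (4 activities): [(4, 5), (5, 7), (9, 13), (15, 17)]


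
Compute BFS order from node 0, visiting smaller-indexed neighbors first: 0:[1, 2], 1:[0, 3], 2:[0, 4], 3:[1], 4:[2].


BFS queue: start with [0]
Visit order: [0, 1, 2, 3, 4]


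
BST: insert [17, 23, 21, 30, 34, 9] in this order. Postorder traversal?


Root = 17; build tree by BST insertion.
Postorder traversal: [9, 21, 34, 30, 23, 17]


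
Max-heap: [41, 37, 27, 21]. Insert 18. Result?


Append 18: [41, 37, 27, 21, 18]
Bubble up: no swaps needed
Result: [41, 37, 27, 21, 18]


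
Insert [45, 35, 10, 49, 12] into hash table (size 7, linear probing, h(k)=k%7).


Insertions: 45->slot 3; 35->slot 0; 10->slot 4; 49->slot 1; 12->slot 5
Table: [35, 49, None, 45, 10, 12, None]


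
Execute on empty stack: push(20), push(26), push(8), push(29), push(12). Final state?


push(20) -> [20]
push(26) -> [20, 26]
push(8) -> [20, 26, 8]
push(29) -> [20, 26, 8, 29]
push(12) -> [20, 26, 8, 29, 12]
Final stack (bottom to top): [20, 26, 8, 29, 12]


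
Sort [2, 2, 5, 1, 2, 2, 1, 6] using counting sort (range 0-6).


Count array: [0, 2, 4, 0, 0, 1, 1]
Reconstruct: [1, 1, 2, 2, 2, 2, 5, 6]


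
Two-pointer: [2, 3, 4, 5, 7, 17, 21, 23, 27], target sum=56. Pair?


Two pointers: lo=0, hi=8
No pair sums to 56


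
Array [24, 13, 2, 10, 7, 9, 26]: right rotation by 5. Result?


Right rotate by 5: [2, 10, 7, 9, 26, 24, 13]


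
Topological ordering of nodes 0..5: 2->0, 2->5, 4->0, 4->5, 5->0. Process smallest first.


Kahn's algorithm, process smallest node first
Order: [1, 2, 3, 4, 5, 0]


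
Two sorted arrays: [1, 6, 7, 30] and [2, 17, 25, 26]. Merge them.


Compare heads, take smaller each step.
Merged: [1, 2, 6, 7, 17, 25, 26, 30]


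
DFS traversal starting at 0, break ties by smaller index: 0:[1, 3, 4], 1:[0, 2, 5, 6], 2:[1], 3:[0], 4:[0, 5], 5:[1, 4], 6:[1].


DFS stack-based: start with [0]
Visit order: [0, 1, 2, 5, 4, 6, 3]


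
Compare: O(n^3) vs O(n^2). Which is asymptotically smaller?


quadratic grows slower than cubic
O(n^2) is asymptotically smaller; O(n^3) grows faster


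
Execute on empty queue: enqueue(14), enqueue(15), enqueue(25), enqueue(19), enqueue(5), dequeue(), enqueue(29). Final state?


enqueue(14) -> [14]
enqueue(15) -> [14, 15]
enqueue(25) -> [14, 15, 25]
enqueue(19) -> [14, 15, 25, 19]
enqueue(5) -> [14, 15, 25, 19, 5]
dequeue() returns 14 -> [15, 25, 19, 5]
enqueue(29) -> [15, 25, 19, 5, 29]
Final queue (front to back): [15, 25, 19, 5, 29]


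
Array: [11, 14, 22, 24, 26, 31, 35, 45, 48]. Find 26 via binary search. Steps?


Search for 26:
[0,8] mid=4 arr[4]=26
Total: 1 comparisons


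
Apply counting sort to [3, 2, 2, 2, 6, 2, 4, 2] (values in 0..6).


Count array: [0, 0, 5, 1, 1, 0, 1]
Reconstruct: [2, 2, 2, 2, 2, 3, 4, 6]


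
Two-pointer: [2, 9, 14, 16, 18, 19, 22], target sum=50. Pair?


Two pointers: lo=0, hi=6
No pair sums to 50


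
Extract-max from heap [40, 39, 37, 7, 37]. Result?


Max = 40
Replace root with last, heapify down
Resulting heap: [39, 37, 37, 7]


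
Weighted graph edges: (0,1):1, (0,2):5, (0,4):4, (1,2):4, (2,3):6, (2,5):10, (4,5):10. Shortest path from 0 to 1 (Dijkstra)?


Dijkstra from 0:
Distances: {0: 0, 1: 1, 2: 5, 3: 11, 4: 4, 5: 14}
Shortest distance to 1 = 1, path = [0, 1]


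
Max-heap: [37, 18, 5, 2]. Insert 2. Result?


Append 2: [37, 18, 5, 2, 2]
Bubble up: no swaps needed
Result: [37, 18, 5, 2, 2]


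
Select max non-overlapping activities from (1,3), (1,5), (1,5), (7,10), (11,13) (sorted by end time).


Greedy: pick earliest-ending, then skip overlaps.
Selected (3 activities): [(1, 3), (7, 10), (11, 13)]


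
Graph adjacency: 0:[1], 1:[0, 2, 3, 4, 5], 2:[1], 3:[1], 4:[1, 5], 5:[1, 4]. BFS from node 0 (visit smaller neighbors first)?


BFS queue: start with [0]
Visit order: [0, 1, 2, 3, 4, 5]


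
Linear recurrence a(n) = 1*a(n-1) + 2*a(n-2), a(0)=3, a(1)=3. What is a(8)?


Build bottom-up:
...a(6)=129, a(7)=255, a(8)=1*255+2*129=513


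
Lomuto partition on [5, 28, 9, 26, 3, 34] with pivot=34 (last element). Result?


Elements <= 34 go left of pivot.
Result: [5, 28, 9, 26, 3, 34], pivot at index 5


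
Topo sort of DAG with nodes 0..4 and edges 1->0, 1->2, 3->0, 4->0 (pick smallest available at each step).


Kahn's algorithm, process smallest node first
Order: [1, 2, 3, 4, 0]


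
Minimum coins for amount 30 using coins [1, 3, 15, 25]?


dp[0]=0; dp[i]=1+min(dp[i-c] for c in coins)
...dp[25]=1, dp[26]=2, dp[27]=3, dp[28]=2, dp[29]=3, dp[30]=2
Minimum coins for 30 = 2


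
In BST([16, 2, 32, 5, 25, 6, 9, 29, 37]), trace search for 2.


BST root = 16
Search for 2: compare at each node
Path: [16, 2]


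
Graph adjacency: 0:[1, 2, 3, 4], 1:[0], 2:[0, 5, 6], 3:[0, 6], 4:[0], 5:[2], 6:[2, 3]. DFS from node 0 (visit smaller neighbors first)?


DFS stack-based: start with [0]
Visit order: [0, 1, 2, 5, 6, 3, 4]


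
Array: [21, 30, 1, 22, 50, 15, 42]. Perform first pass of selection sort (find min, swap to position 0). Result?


After one pass: [1, 30, 21, 22, 50, 15, 42]


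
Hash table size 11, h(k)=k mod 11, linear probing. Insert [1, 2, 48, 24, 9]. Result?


Insertions: 1->slot 1; 2->slot 2; 48->slot 4; 24->slot 3; 9->slot 9
Table: [None, 1, 2, 24, 48, None, None, None, None, 9, None]


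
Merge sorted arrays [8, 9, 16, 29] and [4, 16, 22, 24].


Compare heads, take smaller each step.
Merged: [4, 8, 9, 16, 16, 22, 24, 29]


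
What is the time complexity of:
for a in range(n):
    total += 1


Per nesting level: O(n) = O(n)
Complexity: O(n)


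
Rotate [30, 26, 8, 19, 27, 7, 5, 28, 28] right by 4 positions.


Right rotate by 4: [7, 5, 28, 28, 30, 26, 8, 19, 27]


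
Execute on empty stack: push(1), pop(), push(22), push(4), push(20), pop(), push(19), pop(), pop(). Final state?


push(1) -> [1]
pop() returns 1 -> []
push(22) -> [22]
push(4) -> [22, 4]
push(20) -> [22, 4, 20]
pop() returns 20 -> [22, 4]
push(19) -> [22, 4, 19]
pop() returns 19 -> [22, 4]
pop() returns 4 -> [22]
Final stack (bottom to top): [22]


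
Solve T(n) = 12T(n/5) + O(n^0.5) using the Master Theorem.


a=12, b=5, c=0.5. log_5(12)=1.544 > c=0.5. Case 1: O(n^log_b(a)) = O(n^1.544)
Complexity: O(n^1.544)


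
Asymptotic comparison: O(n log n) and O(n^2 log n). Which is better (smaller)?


linearithmic grows slower than n^2 log n
O(n log n) is asymptotically smaller; O(n^2 log n) grows faster


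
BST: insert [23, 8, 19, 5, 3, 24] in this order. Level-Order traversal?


Root = 23; build tree by BST insertion.
Level-Order traversal: [23, 8, 24, 5, 19, 3]


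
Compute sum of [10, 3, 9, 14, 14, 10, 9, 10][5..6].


Prefix sums: [0, 10, 13, 22, 36, 50, 60, 69, 79]
Sum[5..6] = prefix[7] - prefix[5] = 69 - 50 = 19


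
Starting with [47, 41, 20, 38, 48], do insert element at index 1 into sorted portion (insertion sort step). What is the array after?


After one pass: [41, 47, 20, 38, 48]


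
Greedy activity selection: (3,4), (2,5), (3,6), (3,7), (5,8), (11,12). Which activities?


Greedy: pick earliest-ending, then skip overlaps.
Selected (3 activities): [(3, 4), (5, 8), (11, 12)]


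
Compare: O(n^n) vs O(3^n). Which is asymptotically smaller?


exponential (base 3) grows slower than n^n
O(3^n) is asymptotically smaller; O(n^n) grows faster


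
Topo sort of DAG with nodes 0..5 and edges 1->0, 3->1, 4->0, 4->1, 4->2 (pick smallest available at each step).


Kahn's algorithm, process smallest node first
Order: [3, 4, 1, 0, 2, 5]


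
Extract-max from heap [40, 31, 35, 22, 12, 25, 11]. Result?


Max = 40
Replace root with last, heapify down
Resulting heap: [35, 31, 25, 22, 12, 11]


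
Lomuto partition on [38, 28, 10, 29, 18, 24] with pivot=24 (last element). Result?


Elements <= 24 go left of pivot.
Result: [10, 18, 24, 29, 28, 38], pivot at index 2


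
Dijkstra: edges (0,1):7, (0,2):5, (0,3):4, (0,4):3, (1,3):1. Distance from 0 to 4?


Dijkstra from 0:
Distances: {0: 0, 1: 5, 2: 5, 3: 4, 4: 3}
Shortest distance to 4 = 3, path = [0, 4]


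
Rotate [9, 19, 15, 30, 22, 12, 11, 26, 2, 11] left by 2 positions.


Left rotate by 2: [15, 30, 22, 12, 11, 26, 2, 11, 9, 19]


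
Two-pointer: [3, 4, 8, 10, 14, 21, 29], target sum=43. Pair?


Two pointers: lo=0, hi=6
Found pair: (14, 29) summing to 43


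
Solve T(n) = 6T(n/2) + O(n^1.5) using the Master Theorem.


a=6, b=2, c=1.5. log_2(6)=2.585 > c=1.5. Case 1: O(n^log_b(a)) = O(n^2.585)
Complexity: O(n^2.585)


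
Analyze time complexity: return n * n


Analysis: constant-time operation, no loop
Complexity: O(1)


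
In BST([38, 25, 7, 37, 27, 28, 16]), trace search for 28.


BST root = 38
Search for 28: compare at each node
Path: [38, 25, 37, 27, 28]


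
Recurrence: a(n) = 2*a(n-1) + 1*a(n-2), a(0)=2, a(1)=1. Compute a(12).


Build bottom-up:
...a(10)=4348, a(11)=10497, a(12)=2*10497+1*4348=25342


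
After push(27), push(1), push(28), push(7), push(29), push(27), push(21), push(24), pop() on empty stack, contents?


push(27) -> [27]
push(1) -> [27, 1]
push(28) -> [27, 1, 28]
push(7) -> [27, 1, 28, 7]
push(29) -> [27, 1, 28, 7, 29]
push(27) -> [27, 1, 28, 7, 29, 27]
push(21) -> [27, 1, 28, 7, 29, 27, 21]
push(24) -> [27, 1, 28, 7, 29, 27, 21, 24]
pop() returns 24 -> [27, 1, 28, 7, 29, 27, 21]
Final stack (bottom to top): [27, 1, 28, 7, 29, 27, 21]


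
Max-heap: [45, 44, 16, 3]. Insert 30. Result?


Append 30: [45, 44, 16, 3, 30]
Bubble up: no swaps needed
Result: [45, 44, 16, 3, 30]


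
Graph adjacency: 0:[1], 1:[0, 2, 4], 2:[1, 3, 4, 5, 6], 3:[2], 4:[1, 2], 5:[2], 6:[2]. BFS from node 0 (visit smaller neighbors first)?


BFS queue: start with [0]
Visit order: [0, 1, 2, 4, 3, 5, 6]


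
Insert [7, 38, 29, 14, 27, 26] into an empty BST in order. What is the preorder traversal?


Root = 7; build tree by BST insertion.
Preorder traversal: [7, 38, 29, 14, 27, 26]


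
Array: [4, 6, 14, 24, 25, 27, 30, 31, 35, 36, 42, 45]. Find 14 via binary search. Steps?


Search for 14:
[0,11] mid=5 arr[5]=27
[0,4] mid=2 arr[2]=14
Total: 2 comparisons


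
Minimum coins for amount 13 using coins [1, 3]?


dp[0]=0; dp[i]=1+min(dp[i-c] for c in coins)
...dp[8]=4, dp[9]=3, dp[10]=4, dp[11]=5, dp[12]=4, dp[13]=5
Minimum coins for 13 = 5


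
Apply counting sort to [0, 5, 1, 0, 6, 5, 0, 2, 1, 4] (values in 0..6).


Count array: [3, 2, 1, 0, 1, 2, 1]
Reconstruct: [0, 0, 0, 1, 1, 2, 4, 5, 5, 6]


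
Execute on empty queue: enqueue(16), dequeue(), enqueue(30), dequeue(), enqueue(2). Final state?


enqueue(16) -> [16]
dequeue() returns 16 -> []
enqueue(30) -> [30]
dequeue() returns 30 -> []
enqueue(2) -> [2]
Final queue (front to back): [2]


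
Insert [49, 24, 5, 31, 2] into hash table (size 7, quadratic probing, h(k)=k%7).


Insertions: 49->slot 0; 24->slot 3; 5->slot 5; 31->slot 4; 2->slot 2
Table: [49, None, 2, 24, 31, 5, None]


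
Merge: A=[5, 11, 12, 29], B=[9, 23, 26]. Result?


Compare heads, take smaller each step.
Merged: [5, 9, 11, 12, 23, 26, 29]


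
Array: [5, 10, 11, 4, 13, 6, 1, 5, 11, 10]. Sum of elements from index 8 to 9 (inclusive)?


Prefix sums: [0, 5, 15, 26, 30, 43, 49, 50, 55, 66, 76]
Sum[8..9] = prefix[10] - prefix[8] = 76 - 55 = 21


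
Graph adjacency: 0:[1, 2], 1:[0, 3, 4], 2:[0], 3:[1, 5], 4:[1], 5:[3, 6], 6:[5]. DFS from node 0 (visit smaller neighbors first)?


DFS stack-based: start with [0]
Visit order: [0, 1, 3, 5, 6, 4, 2]


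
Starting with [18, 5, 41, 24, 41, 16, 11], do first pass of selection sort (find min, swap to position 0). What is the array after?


After one pass: [5, 18, 41, 24, 41, 16, 11]


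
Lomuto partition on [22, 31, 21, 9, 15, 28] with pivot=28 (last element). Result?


Elements <= 28 go left of pivot.
Result: [22, 21, 9, 15, 28, 31], pivot at index 4


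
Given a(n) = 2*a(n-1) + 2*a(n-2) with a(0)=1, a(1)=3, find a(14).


Build bottom-up:
...a(12)=186304, a(13)=508992, a(14)=2*508992+2*186304=1390592


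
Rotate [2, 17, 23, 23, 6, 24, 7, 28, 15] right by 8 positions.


Right rotate by 8: [17, 23, 23, 6, 24, 7, 28, 15, 2]


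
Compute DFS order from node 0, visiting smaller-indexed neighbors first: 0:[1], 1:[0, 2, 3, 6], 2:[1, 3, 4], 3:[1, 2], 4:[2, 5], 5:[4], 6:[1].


DFS stack-based: start with [0]
Visit order: [0, 1, 2, 3, 4, 5, 6]


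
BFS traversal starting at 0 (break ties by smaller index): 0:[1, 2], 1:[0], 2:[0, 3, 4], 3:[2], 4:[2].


BFS queue: start with [0]
Visit order: [0, 1, 2, 3, 4]


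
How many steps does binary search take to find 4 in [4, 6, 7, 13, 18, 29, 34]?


Search for 4:
[0,6] mid=3 arr[3]=13
[0,2] mid=1 arr[1]=6
[0,0] mid=0 arr[0]=4
Total: 3 comparisons


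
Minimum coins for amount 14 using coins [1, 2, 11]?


dp[0]=0; dp[i]=1+min(dp[i-c] for c in coins)
...dp[9]=5, dp[10]=5, dp[11]=1, dp[12]=2, dp[13]=2, dp[14]=3
Minimum coins for 14 = 3


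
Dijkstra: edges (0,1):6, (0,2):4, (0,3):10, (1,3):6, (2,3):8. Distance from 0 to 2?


Dijkstra from 0:
Distances: {0: 0, 1: 6, 2: 4, 3: 10}
Shortest distance to 2 = 4, path = [0, 2]


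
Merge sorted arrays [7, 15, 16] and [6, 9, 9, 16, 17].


Compare heads, take smaller each step.
Merged: [6, 7, 9, 9, 15, 16, 16, 17]


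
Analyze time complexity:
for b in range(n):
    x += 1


Per nesting level: O(n) = O(n)
Complexity: O(n)


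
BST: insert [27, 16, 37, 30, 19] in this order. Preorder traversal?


Root = 27; build tree by BST insertion.
Preorder traversal: [27, 16, 19, 37, 30]


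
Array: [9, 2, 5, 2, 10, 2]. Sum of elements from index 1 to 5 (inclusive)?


Prefix sums: [0, 9, 11, 16, 18, 28, 30]
Sum[1..5] = prefix[6] - prefix[1] = 30 - 9 = 21


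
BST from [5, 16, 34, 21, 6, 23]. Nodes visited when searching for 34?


BST root = 5
Search for 34: compare at each node
Path: [5, 16, 34]


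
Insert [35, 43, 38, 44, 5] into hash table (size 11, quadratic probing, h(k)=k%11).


Insertions: 35->slot 2; 43->slot 10; 38->slot 5; 44->slot 0; 5->slot 6
Table: [44, None, 35, None, None, 38, 5, None, None, None, 43]


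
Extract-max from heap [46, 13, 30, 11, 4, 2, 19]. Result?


Max = 46
Replace root with last, heapify down
Resulting heap: [30, 13, 19, 11, 4, 2]


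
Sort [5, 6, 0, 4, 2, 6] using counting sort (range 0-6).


Count array: [1, 0, 1, 0, 1, 1, 2]
Reconstruct: [0, 2, 4, 5, 6, 6]


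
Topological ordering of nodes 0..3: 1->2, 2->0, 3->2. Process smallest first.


Kahn's algorithm, process smallest node first
Order: [1, 3, 2, 0]


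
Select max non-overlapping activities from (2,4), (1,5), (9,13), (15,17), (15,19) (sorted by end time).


Greedy: pick earliest-ending, then skip overlaps.
Selected (3 activities): [(2, 4), (9, 13), (15, 17)]


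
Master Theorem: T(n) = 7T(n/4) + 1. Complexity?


a=7, b=4, c=0. log_4(7)=1.404 > c=0. Case 1: O(n^log_b(a)) = O(n^1.404)
Complexity: O(n^1.404)


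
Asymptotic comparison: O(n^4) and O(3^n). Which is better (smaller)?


quartic grows slower than exponential (base 3)
O(n^4) is asymptotically smaller; O(3^n) grows faster


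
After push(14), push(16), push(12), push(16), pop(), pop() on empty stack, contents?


push(14) -> [14]
push(16) -> [14, 16]
push(12) -> [14, 16, 12]
push(16) -> [14, 16, 12, 16]
pop() returns 16 -> [14, 16, 12]
pop() returns 12 -> [14, 16]
Final stack (bottom to top): [14, 16]


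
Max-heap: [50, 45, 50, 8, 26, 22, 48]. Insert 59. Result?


Append 59: [50, 45, 50, 8, 26, 22, 48, 59]
Bubble up: swap idx 7(59) with idx 3(8); swap idx 3(59) with idx 1(45); swap idx 1(59) with idx 0(50)
Result: [59, 50, 50, 45, 26, 22, 48, 8]


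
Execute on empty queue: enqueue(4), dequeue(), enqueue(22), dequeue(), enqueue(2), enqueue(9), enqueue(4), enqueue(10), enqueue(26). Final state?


enqueue(4) -> [4]
dequeue() returns 4 -> []
enqueue(22) -> [22]
dequeue() returns 22 -> []
enqueue(2) -> [2]
enqueue(9) -> [2, 9]
enqueue(4) -> [2, 9, 4]
enqueue(10) -> [2, 9, 4, 10]
enqueue(26) -> [2, 9, 4, 10, 26]
Final queue (front to back): [2, 9, 4, 10, 26]


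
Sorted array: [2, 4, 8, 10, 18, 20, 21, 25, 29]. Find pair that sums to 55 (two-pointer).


Two pointers: lo=0, hi=8
No pair sums to 55


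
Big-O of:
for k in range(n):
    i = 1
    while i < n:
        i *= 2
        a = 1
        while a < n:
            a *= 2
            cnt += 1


Per nesting level: O(n) * O(log n) * O(log n) = O(n (log n)^2)
Complexity: O(n (log n)^2)


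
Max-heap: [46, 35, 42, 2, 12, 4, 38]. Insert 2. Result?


Append 2: [46, 35, 42, 2, 12, 4, 38, 2]
Bubble up: no swaps needed
Result: [46, 35, 42, 2, 12, 4, 38, 2]


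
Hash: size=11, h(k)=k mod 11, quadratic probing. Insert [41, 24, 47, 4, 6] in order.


Insertions: 41->slot 8; 24->slot 2; 47->slot 3; 4->slot 4; 6->slot 6
Table: [None, None, 24, 47, 4, None, 6, None, 41, None, None]


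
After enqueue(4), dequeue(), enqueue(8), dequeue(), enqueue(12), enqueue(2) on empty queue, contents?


enqueue(4) -> [4]
dequeue() returns 4 -> []
enqueue(8) -> [8]
dequeue() returns 8 -> []
enqueue(12) -> [12]
enqueue(2) -> [12, 2]
Final queue (front to back): [12, 2]


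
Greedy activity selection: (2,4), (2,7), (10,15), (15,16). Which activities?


Greedy: pick earliest-ending, then skip overlaps.
Selected (3 activities): [(2, 4), (10, 15), (15, 16)]


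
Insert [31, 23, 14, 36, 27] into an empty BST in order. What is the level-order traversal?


Root = 31; build tree by BST insertion.
Level-Order traversal: [31, 23, 36, 14, 27]


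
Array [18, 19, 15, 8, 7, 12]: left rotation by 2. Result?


Left rotate by 2: [15, 8, 7, 12, 18, 19]


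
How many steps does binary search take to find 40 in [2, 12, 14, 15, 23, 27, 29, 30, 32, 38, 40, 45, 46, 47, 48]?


Search for 40:
[0,14] mid=7 arr[7]=30
[8,14] mid=11 arr[11]=45
[8,10] mid=9 arr[9]=38
[10,10] mid=10 arr[10]=40
Total: 4 comparisons


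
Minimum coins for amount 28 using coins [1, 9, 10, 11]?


dp[0]=0; dp[i]=1+min(dp[i-c] for c in coins)
...dp[23]=3, dp[24]=4, dp[25]=5, dp[26]=6, dp[27]=3, dp[28]=3
Minimum coins for 28 = 3


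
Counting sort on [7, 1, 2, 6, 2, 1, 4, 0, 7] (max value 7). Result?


Count array: [1, 2, 2, 0, 1, 0, 1, 2]
Reconstruct: [0, 1, 1, 2, 2, 4, 6, 7, 7]


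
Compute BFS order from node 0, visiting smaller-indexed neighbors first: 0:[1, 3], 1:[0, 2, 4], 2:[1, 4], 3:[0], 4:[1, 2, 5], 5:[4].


BFS queue: start with [0]
Visit order: [0, 1, 3, 2, 4, 5]


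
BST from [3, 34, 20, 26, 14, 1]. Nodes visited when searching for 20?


BST root = 3
Search for 20: compare at each node
Path: [3, 34, 20]


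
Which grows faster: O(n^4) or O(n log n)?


linearithmic grows slower than quartic
O(n log n) is asymptotically smaller; O(n^4) grows faster


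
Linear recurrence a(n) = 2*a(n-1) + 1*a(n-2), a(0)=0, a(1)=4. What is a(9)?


Build bottom-up:
...a(7)=676, a(8)=1632, a(9)=2*1632+1*676=3940


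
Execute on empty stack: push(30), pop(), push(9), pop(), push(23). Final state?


push(30) -> [30]
pop() returns 30 -> []
push(9) -> [9]
pop() returns 9 -> []
push(23) -> [23]
Final stack (bottom to top): [23]


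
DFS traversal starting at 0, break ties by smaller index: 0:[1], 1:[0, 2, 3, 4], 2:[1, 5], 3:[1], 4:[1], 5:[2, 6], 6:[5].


DFS stack-based: start with [0]
Visit order: [0, 1, 2, 5, 6, 3, 4]


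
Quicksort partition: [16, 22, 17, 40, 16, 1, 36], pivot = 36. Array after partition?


Elements <= 36 go left of pivot.
Result: [16, 22, 17, 16, 1, 36, 40], pivot at index 5


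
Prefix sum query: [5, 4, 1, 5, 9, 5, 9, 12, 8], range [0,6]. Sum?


Prefix sums: [0, 5, 9, 10, 15, 24, 29, 38, 50, 58]
Sum[0..6] = prefix[7] - prefix[0] = 38 - 0 = 38


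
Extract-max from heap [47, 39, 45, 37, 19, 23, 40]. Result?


Max = 47
Replace root with last, heapify down
Resulting heap: [45, 39, 40, 37, 19, 23]


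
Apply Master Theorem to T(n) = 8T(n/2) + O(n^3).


a=8, b=2, c=3. log_2(8)=3 = c=3. Case 2: O(n^c log n) = O(n^3 log n)
Complexity: O(n^3 log n)


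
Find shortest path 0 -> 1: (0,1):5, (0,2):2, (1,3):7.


Dijkstra from 0:
Distances: {0: 0, 1: 5, 2: 2, 3: 12}
Shortest distance to 1 = 5, path = [0, 1]


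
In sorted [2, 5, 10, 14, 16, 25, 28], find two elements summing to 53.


Two pointers: lo=0, hi=6
Found pair: (25, 28) summing to 53
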